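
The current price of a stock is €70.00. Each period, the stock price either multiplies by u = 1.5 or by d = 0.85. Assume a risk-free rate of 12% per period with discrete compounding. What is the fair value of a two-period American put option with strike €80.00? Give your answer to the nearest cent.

€10.70

Risk-neutral probability p = (1 + 0.12 − 0.85)/(1.5 − 0.85) = 0.2700/0.6500 = 0.4154
Terminal stock prices: S_uu = 157.5, S_ud = 89.25, S_dd = 50.57
Terminal payoffs (K − S): max(-77.5, 0) = 0, max(-9.25, 0) = 0, max(29.43, 0) = 29.43
Node u (S = 105): continuation = 1/1.12·[0.4154·0.0000 + 0.5846·0.0000] = 0.0000; exercise value = 0.0000 ≤ continuation, so V_u = 0.0000
Node d (S = 59.5): continuation = 1/1.12·[0.4154·0.0000 + 0.5846·29.4250] = 15.3592; exercise value = 20.5000 > continuation, so V_d = 20.5000 (exercise)
Node 0 (S = 70): continuation = 1/1.12·[0.4154·0.0000 + 0.5846·20.5000] = 10.7005; exercise value = 10.0000 ≤ continuation, so V_0 = 10.7005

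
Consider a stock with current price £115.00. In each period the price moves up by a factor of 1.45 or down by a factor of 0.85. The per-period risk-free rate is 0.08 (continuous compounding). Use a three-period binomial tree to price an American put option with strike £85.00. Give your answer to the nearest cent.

Risk-neutral probability p = (e^0.08 − 0.85)/(1.45 − 0.85) = 0.2333/0.6000 = 0.3888
Terminal stock prices: S_uuu = 350.6, S_uud = 205.5, S_udd = 120.5, S_ddd = 70.62
Terminal payoffs (K − S): max(-265.6, 0) = 0, max(-120.5, 0) = 0, max(-35.48, 0) = 0, max(14.38, 0) = 14.38
Node uu (S = 241.8): continuation = e^(−0.08)·[0.3888·0.0000 + 0.6112·0.0000] = 0.0000; exercise value = 0.0000 ≤ continuation, so V_uu = 0.0000
Node ud (S = 141.7): continuation = e^(−0.08)·[0.3888·0.0000 + 0.6112·0.0000] = 0.0000; exercise value = 0.0000 ≤ continuation, so V_ud = 0.0000
Node dd (S = 83.09): continuation = e^(−0.08)·[0.3888·0.0000 + 0.6112·14.3756] = 8.1107; exercise value = 1.9125 ≤ continuation, so V_dd = 8.1107
Node u (S = 166.8): continuation = e^(−0.08)·[0.3888·0.0000 + 0.6112·0.0000] = 0.0000; exercise value = 0.0000 ≤ continuation, so V_u = 0.0000
Node d (S = 97.75): continuation = e^(−0.08)·[0.3888·0.0000 + 0.6112·8.1107] = 4.5760; exercise value = 0.0000 ≤ continuation, so V_d = 4.5760
Node 0 (S = 115): continuation = e^(−0.08)·[0.3888·0.0000 + 0.6112·4.5760] = 2.5818; exercise value = 0.0000 ≤ continuation, so V_0 = 2.5818

£2.58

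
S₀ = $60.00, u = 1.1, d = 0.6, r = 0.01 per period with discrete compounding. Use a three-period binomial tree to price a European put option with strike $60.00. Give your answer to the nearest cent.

Risk-neutral probability p = (1 + 0.01 − 0.6)/(1.1 − 0.6) = 0.4100/0.5000 = 0.8200
Terminal stock prices: S_uuu = 79.86, S_uud = 43.56, S_udd = 23.76, S_ddd = 12.96
Terminal payoffs (K − S): max(-19.86, 0) = 0, max(16.44, 0) = 16.44, max(36.24, 0) = 36.24, max(47.04, 0) = 47.04
Node uu (S = 72.6): V_uu = 1/1.01·[0.8200·0.0000 + 0.1800·16.4400] = 2.9299
Node ud (S = 39.6): V_ud = 1/1.01·[0.8200·16.4400 + 0.1800·36.2400] = 19.8059
Node dd (S = 21.6): V_dd = 1/1.01·[0.8200·36.2400 + 0.1800·47.0400] = 37.8059
Node u (S = 66): V_u = 1/1.01·[0.8200·2.9299 + 0.1800·19.8059] = 5.9085
Node d (S = 36): V_d = 1/1.01·[0.8200·19.8059 + 0.1800·37.8059] = 22.8178
Node 0 (S = 60): V_0 = 1/1.01·[0.8200·5.9085 + 0.1800·22.8178] = 8.8635

$8.86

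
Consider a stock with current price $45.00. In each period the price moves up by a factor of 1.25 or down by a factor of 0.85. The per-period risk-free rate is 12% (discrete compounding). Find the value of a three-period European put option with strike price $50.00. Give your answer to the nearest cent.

Risk-neutral probability p = (1 + 0.12 − 0.85)/(1.25 − 0.85) = 0.2700/0.4000 = 0.6750
Terminal stock prices: S_uuu = 87.89, S_uud = 59.77, S_udd = 40.64, S_ddd = 27.64
Terminal payoffs (K − S): max(-37.89, 0) = 0, max(-9.766, 0) = 0, max(9.359, 0) = 9.359, max(22.36, 0) = 22.36
Node uu (S = 70.31): V_uu = 1/1.12·[0.6750·0.0000 + 0.3250·0.0000] = 0.0000
Node ud (S = 47.81): V_ud = 1/1.12·[0.6750·0.0000 + 0.3250·9.3594] = 2.7159
Node dd (S = 32.51): V_dd = 1/1.12·[0.6750·9.3594 + 0.3250·22.3644] = 12.1304
Node u (S = 56.25): V_u = 1/1.12·[0.6750·0.0000 + 0.3250·2.7159] = 0.7881
Node d (S = 38.25): V_d = 1/1.12·[0.6750·2.7159 + 0.3250·12.1304] = 5.1568
Node 0 (S = 45): V_0 = 1/1.12·[0.6750·0.7881 + 0.3250·5.1568] = 1.9714

$1.97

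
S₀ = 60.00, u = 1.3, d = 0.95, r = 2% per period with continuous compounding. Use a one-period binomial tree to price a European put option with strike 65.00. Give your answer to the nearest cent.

6.27

Risk-neutral probability p = (e^0.02 − 0.95)/(1.3 − 0.95) = 0.0702/0.3500 = 0.2006
Terminal stock prices: S_u = 78, S_d = 57
Terminal payoffs (K − S): max(-13, 0) = 0, max(8, 0) = 8
Node 0 (S = 60): V_0 = e^(−0.02)·[0.2006·0.0000 + 0.7994·8.0000] = 6.2688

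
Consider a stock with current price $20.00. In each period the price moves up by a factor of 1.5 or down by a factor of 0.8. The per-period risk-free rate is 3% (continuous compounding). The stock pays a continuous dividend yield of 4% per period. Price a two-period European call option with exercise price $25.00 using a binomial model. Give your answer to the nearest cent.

Per-period risk-free factor R = e^0.03 = 1.0305; dividend-adjusted growth = e^(0.03−0.04) = 0.9900.
Risk-neutral probability p = (0.9900 − 0.8)/(1.5 − 0.8) = 0.1900/0.7000 = 0.2715
Terminal stock prices: S_uu = 45, S_ud = 24, S_dd = 12.8
Terminal payoffs (S − K): max(20, 0) = 20, max(-1, 0) = 0, max(-12.2, 0) = 0
Node u (S = 30): V_u = e^(−0.03)·[0.2715·20.0000 + 0.7285·0.0000] = 5.2695
Node d (S = 16): V_d = e^(−0.03)·[0.2715·0.0000 + 0.7285·0.0000] = 0.0000
Node 0 (S = 20): V_0 = e^(−0.03)·[0.2715·5.2695 + 0.7285·0.0000] = 1.3884

$1.39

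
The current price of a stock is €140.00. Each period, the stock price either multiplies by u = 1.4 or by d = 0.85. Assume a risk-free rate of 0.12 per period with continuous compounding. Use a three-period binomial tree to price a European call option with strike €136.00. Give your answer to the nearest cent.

Risk-neutral probability p = (e^0.12 − 0.85)/(1.4 − 0.85) = 0.2775/0.5500 = 0.5045
Terminal stock prices: S_uuu = 384.2, S_uud = 233.2, S_udd = 141.6, S_ddd = 85.98
Terminal payoffs (S − K): max(248.2, 0) = 248.2, max(97.24, 0) = 97.24, max(5.61, 0) = 5.61, max(-50.02, 0) = 0
Node uu (S = 274.4): V_uu = e^(−0.12)·[0.5045·248.1600 + 0.4955·97.2400] = 153.7788
Node ud (S = 166.6): V_ud = e^(−0.12)·[0.5045·97.2400 + 0.4955·5.6100] = 45.9788
Node dd (S = 101.1): V_dd = e^(−0.12)·[0.5045·5.6100 + 0.4955·0.0000] = 2.5104
Node u (S = 196): V_u = e^(−0.12)·[0.5045·153.7788 + 0.4955·45.9788] = 89.0186
Node d (S = 119): V_d = e^(−0.12)·[0.5045·45.9788 + 0.4955·2.5104] = 21.6781
Node 0 (S = 140): V_0 = e^(−0.12)·[0.5045·89.0186 + 0.4955·21.6781] = 49.3607

€49.36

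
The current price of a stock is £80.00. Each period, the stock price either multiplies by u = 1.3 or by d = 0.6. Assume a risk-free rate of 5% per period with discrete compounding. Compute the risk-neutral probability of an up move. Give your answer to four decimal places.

p = 0.6429

Risk-neutral probability p = (1 + 0.05 − 0.6)/(1.3 − 0.6) = 0.4500/0.7000 = 0.6429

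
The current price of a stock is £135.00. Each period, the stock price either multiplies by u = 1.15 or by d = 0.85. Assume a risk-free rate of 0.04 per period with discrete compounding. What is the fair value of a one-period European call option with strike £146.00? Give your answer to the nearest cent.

£5.63

Risk-neutral probability p = (1 + 0.04 − 0.85)/(1.15 − 0.85) = 0.1900/0.3000 = 0.6333
Terminal stock prices: S_u = 155.2, S_d = 114.8
Terminal payoffs (S − K): max(9.25, 0) = 9.25, max(-31.25, 0) = 0
Node 0 (S = 135): V_0 = 1/1.04·[0.6333·9.2500 + 0.3667·0.0000] = 5.6330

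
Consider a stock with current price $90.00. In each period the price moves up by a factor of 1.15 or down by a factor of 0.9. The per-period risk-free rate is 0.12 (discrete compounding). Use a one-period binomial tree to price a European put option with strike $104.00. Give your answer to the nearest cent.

Risk-neutral probability p = (1 + 0.12 − 0.9)/(1.15 − 0.9) = 0.2200/0.2500 = 0.8800
Terminal stock prices: S_u = 103.5, S_d = 81
Terminal payoffs (K − S): max(0.5, 0) = 0.5, max(23, 0) = 23
Node 0 (S = 90): V_0 = 1/1.12·[0.8800·0.5000 + 0.1200·23.0000] = 2.8571

$2.86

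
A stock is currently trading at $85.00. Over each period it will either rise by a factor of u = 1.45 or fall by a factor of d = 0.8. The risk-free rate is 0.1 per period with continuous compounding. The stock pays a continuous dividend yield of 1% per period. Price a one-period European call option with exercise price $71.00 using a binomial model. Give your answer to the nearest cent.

$21.40

Per-period risk-free factor R = e^0.1 = 1.1052; dividend-adjusted growth = e^(0.1−0.01) = 1.0942.
Risk-neutral probability p = (1.0942 − 0.8)/(1.45 − 0.8) = 0.2942/0.6500 = 0.4526
Terminal stock prices: S_u = 123.2, S_d = 68
Terminal payoffs (S − K): max(52.25, 0) = 52.25, max(-3, 0) = 0
Node 0 (S = 85): V_0 = e^(−0.1)·[0.4526·52.2500 + 0.5474·0.0000] = 21.3968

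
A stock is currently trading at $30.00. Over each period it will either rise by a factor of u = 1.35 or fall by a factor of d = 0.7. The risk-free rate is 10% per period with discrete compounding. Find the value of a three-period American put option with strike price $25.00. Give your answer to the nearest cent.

Risk-neutral probability p = (1 + 0.1 − 0.7)/(1.35 − 0.7) = 0.4000/0.6500 = 0.6154
Terminal stock prices: S_uuu = 73.81, S_uud = 38.27, S_udd = 19.84, S_ddd = 10.29
Terminal payoffs (K − S): max(-48.81, 0) = 0, max(-13.27, 0) = 0, max(5.155, 0) = 5.155, max(14.71, 0) = 14.71
Node uu (S = 54.68): continuation = 1/1.1·[0.6154·0.0000 + 0.3846·0.0000] = 0.0000; exercise value = 0.0000 ≤ continuation, so V_uu = 0.0000
Node ud (S = 28.35): continuation = 1/1.1·[0.6154·0.0000 + 0.3846·5.1550] = 1.8024; exercise value = 0.0000 ≤ continuation, so V_ud = 1.8024
Node dd (S = 14.7): continuation = 1/1.1·[0.6154·5.1550 + 0.3846·14.7100] = 8.0273; exercise value = 10.3000 > continuation, so V_dd = 10.3000 (exercise)
Node u (S = 40.5): continuation = 1/1.1·[0.6154·0.0000 + 0.3846·1.8024] = 0.6302; exercise value = 0.0000 ≤ continuation, so V_u = 0.6302
Node d (S = 21): continuation = 1/1.1·[0.6154·1.8024 + 0.3846·10.3000] = 4.6098; exercise value = 4.0000 ≤ continuation, so V_d = 4.6098
Node 0 (S = 30): continuation = 1/1.1·[0.6154·0.6302 + 0.3846·4.6098] = 1.9644; exercise value = 0.0000 ≤ continuation, so V_0 = 1.9644

$1.96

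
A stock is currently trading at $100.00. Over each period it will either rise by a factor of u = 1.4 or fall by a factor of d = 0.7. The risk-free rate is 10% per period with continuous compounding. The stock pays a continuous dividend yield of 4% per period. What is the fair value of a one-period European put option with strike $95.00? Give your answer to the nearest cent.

$10.93

Per-period risk-free factor R = e^0.1 = 1.1052; dividend-adjusted growth = e^(0.1−0.04) = 1.0618.
Risk-neutral probability p = (1.0618 − 0.7)/(1.4 − 0.7) = 0.3618/0.7000 = 0.5169
Terminal stock prices: S_u = 140, S_d = 70
Terminal payoffs (K − S): max(-45, 0) = 0, max(25, 0) = 25
Node 0 (S = 100): V_0 = e^(−0.1)·[0.5169·0.0000 + 0.4831·25.0000] = 10.9280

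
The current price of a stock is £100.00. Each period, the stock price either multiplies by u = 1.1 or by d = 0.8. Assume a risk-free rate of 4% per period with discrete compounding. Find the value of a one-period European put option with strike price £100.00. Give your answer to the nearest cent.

£3.85

Risk-neutral probability p = (1 + 0.04 − 0.8)/(1.1 − 0.8) = 0.2400/0.3000 = 0.8000
Terminal stock prices: S_u = 110, S_d = 80
Terminal payoffs (K − S): max(-10, 0) = 0, max(20, 0) = 20
Node 0 (S = 100): V_0 = 1/1.04·[0.8000·0.0000 + 0.2000·20.0000] = 3.8462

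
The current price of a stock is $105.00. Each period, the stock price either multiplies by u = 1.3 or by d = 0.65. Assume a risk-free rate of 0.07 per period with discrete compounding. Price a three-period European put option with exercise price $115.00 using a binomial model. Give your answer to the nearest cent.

Risk-neutral probability p = (1 + 0.07 − 0.65)/(1.3 − 0.65) = 0.4200/0.6500 = 0.6462
Terminal stock prices: S_uuu = 230.7, S_uud = 115.3, S_udd = 57.67, S_ddd = 28.84
Terminal payoffs (K − S): max(-115.7, 0) = 0, max(-0.3425, 0) = 0, max(57.33, 0) = 57.33, max(86.16, 0) = 86.16
Node uu (S = 177.5): V_uu = 1/1.07·[0.6462·0.0000 + 0.3538·0.0000] = 0.0000
Node ud (S = 88.73): V_ud = 1/1.07·[0.6462·0.0000 + 0.3538·57.3287] = 18.9585
Node dd (S = 44.36): V_dd = 1/1.07·[0.6462·57.3287 + 0.3538·86.1644] = 63.1141
Node u (S = 136.5): V_u = 1/1.07·[0.6462·0.0000 + 0.3538·18.9585] = 6.2695
Node d (S = 68.25): V_d = 1/1.07·[0.6462·18.9585 + 0.3538·63.1141] = 32.3204
Node 0 (S = 105): V_0 = 1/1.07·[0.6462·6.2695 + 0.3538·32.3204] = 14.4743

$14.47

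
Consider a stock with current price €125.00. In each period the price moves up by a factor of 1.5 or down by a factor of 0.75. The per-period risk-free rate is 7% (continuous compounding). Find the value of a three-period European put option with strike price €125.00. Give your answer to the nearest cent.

Risk-neutral probability p = (e^0.07 − 0.75)/(1.5 − 0.75) = 0.3225/0.7500 = 0.4300
Terminal stock prices: S_uuu = 421.9, S_uud = 210.9, S_udd = 105.5, S_ddd = 52.73
Terminal payoffs (K − S): max(-296.9, 0) = 0, max(-85.94, 0) = 0, max(19.53, 0) = 19.53, max(72.27, 0) = 72.27
Node uu (S = 281.2): V_uu = e^(−0.07)·[0.4300·0.0000 + 0.5700·0.0000] = 0.0000
Node ud (S = 140.6): V_ud = e^(−0.07)·[0.4300·0.0000 + 0.5700·19.5312] = 10.3800
Node dd (S = 70.31): V_dd = e^(−0.07)·[0.4300·19.5312 + 0.5700·72.2656] = 46.2367
Node u (S = 187.5): V_u = e^(−0.07)·[0.4300·0.0000 + 0.5700·10.3800] = 5.5165
Node d (S = 93.75): V_d = e^(−0.07)·[0.4300·10.3800 + 0.5700·46.2367] = 28.7344
Node 0 (S = 125): V_0 = e^(−0.07)·[0.4300·5.5165 + 0.5700·28.7344] = 17.4828

€17.48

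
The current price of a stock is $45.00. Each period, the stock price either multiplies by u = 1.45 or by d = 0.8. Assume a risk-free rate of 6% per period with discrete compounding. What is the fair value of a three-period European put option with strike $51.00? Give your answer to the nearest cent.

Risk-neutral probability p = (1 + 0.06 − 0.8)/(1.45 − 0.8) = 0.2600/0.6500 = 0.4000
Terminal stock prices: S_uuu = 137.2, S_uud = 75.69, S_udd = 41.76, S_ddd = 23.04
Terminal payoffs (K − S): max(-86.19, 0) = 0, max(-24.69, 0) = 0, max(9.24, 0) = 9.24, max(27.96, 0) = 27.96
Node uu (S = 94.61): V_uu = 1/1.06·[0.4000·0.0000 + 0.6000·0.0000] = 0.0000
Node ud (S = 52.2): V_ud = 1/1.06·[0.4000·0.0000 + 0.6000·9.2400] = 5.2302
Node dd (S = 28.8): V_dd = 1/1.06·[0.4000·9.2400 + 0.6000·27.9600] = 19.3132
Node u (S = 65.25): V_u = 1/1.06·[0.4000·0.0000 + 0.6000·5.2302] = 2.9605
Node d (S = 36): V_d = 1/1.06·[0.4000·5.2302 + 0.6000·19.3132] = 12.9057
Node 0 (S = 45): V_0 = 1/1.06·[0.4000·2.9605 + 0.6000·12.9057] = 8.4223

$8.42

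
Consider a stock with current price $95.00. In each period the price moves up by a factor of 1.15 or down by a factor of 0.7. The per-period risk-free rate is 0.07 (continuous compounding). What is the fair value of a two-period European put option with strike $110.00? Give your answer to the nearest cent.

Risk-neutral probability p = (e^0.07 − 0.7)/(1.15 − 0.7) = 0.3725/0.4500 = 0.8278
Terminal stock prices: S_uu = 125.6, S_ud = 76.47, S_dd = 46.55
Terminal payoffs (K − S): max(-15.64, 0) = 0, max(33.53, 0) = 33.53, max(63.45, 0) = 63.45
Node u (S = 109.2): V_u = e^(−0.07)·[0.8278·0.0000 + 0.1722·33.5250] = 5.3828
Node d (S = 66.5): V_d = e^(−0.07)·[0.8278·33.5250 + 0.1722·63.4500] = 36.0633
Node 0 (S = 95): V_0 = e^(−0.07)·[0.8278·5.3828 + 0.1722·36.0633] = 9.9450

$9.95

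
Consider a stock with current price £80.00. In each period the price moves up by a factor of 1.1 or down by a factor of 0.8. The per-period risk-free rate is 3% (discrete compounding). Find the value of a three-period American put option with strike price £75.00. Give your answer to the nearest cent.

Risk-neutral probability p = (1 + 0.03 − 0.8)/(1.1 − 0.8) = 0.2300/0.3000 = 0.7667
Terminal stock prices: S_uuu = 106.5, S_uud = 77.44, S_udd = 56.32, S_ddd = 40.96
Terminal payoffs (K − S): max(-31.48, 0) = 0, max(-2.44, 0) = 0, max(18.68, 0) = 18.68, max(34.04, 0) = 34.04
Node uu (S = 96.8): continuation = 1/1.03·[0.7667·0.0000 + 0.2333·0.0000] = 0.0000; exercise value = 0.0000 ≤ continuation, so V_uu = 0.0000
Node ud (S = 70.4): continuation = 1/1.03·[0.7667·0.0000 + 0.2333·18.6800] = 4.2317; exercise value = 4.6000 > continuation, so V_ud = 4.6000 (exercise)
Node dd (S = 51.2): continuation = 1/1.03·[0.7667·18.6800 + 0.2333·34.0400] = 21.6155; exercise value = 23.8000 > continuation, so V_dd = 23.8000 (exercise)
Node u (S = 88): continuation = 1/1.03·[0.7667·0.0000 + 0.2333·4.6000] = 1.0421; exercise value = 0.0000 ≤ continuation, so V_u = 1.0421
Node d (S = 64): continuation = 1/1.03·[0.7667·4.6000 + 0.2333·23.8000] = 8.8155; exercise value = 11.0000 > continuation, so V_d = 11.0000 (exercise)
Node 0 (S = 80): continuation = 1/1.03·[0.7667·1.0421 + 0.2333·11.0000] = 3.2676; exercise value = 0.0000 ≤ continuation, so V_0 = 3.2676

£3.27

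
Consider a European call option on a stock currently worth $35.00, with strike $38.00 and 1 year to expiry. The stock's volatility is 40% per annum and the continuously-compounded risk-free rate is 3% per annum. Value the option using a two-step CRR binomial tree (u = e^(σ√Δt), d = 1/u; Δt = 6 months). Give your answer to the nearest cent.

CRR parameters: u = e^(σ√Δt) = e^(0.4·√0.5) = 1.3269, d = 1/u = 0.7536
Per-period rate: rΔt = 0.03·0.5 = 0.015, so R = e^0.015 = 1.0151
Risk-neutral probability p = (e^0.015 − 0.7536)/(1.3269 − 0.7536) = 0.2615/0.5733 = 0.4561
Terminal stock prices: S_uu = 61.62, S_ud = 35, S_dd = 19.88
Terminal payoffs (S − K): max(23.62, 0) = 23.62, max(-3, 0) = 0, max(-18.12, 0) = 0
Node u (S = 46.44): V_u = e^(−0.015)·[0.4561·23.6229 + 0.5439·0.0000] = 10.6145
Node d (S = 26.38): V_d = e^(−0.015)·[0.4561·0.0000 + 0.5439·0.0000] = 0.0000
Node 0 (S = 35): V_0 = e^(−0.015)·[0.4561·10.6145 + 0.5439·0.0000] = 4.7694

$4.77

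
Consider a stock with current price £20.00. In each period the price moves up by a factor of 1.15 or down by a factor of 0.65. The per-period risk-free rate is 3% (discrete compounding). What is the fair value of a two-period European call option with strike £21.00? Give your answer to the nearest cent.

£2.97

Risk-neutral probability p = (1 + 0.03 − 0.65)/(1.15 − 0.65) = 0.3800/0.5000 = 0.7600
Terminal stock prices: S_uu = 26.45, S_ud = 14.95, S_dd = 8.45
Terminal payoffs (S − K): max(5.45, 0) = 5.45, max(-6.05, 0) = 0, max(-12.55, 0) = 0
Node u (S = 23): V_u = 1/1.03·[0.7600·5.4500 + 0.2400·0.0000] = 4.0214
Node d (S = 13): V_d = 1/1.03·[0.7600·0.0000 + 0.2400·0.0000] = 0.0000
Node 0 (S = 20): V_0 = 1/1.03·[0.7600·4.0214 + 0.2400·0.0000] = 2.9672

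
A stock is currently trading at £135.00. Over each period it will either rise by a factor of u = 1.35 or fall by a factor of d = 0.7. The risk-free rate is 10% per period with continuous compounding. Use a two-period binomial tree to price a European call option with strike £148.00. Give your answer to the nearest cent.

Risk-neutral probability p = (e^0.1 − 0.7)/(1.35 − 0.7) = 0.4052/0.6500 = 0.6233
Terminal stock prices: S_uu = 246, S_ud = 127.6, S_dd = 66.15
Terminal payoffs (S − K): max(98.04, 0) = 98.04, max(-20.43, 0) = 0, max(-81.85, 0) = 0
Node u (S = 182.2): V_u = e^(−0.1)·[0.6233·98.0375 + 0.3767·0.0000] = 55.2952
Node d (S = 94.5): V_d = e^(−0.1)·[0.6233·0.0000 + 0.3767·0.0000] = 0.0000
Node 0 (S = 135): V_0 = e^(−0.1)·[0.6233·55.2952 + 0.3767·0.0000] = 31.1877

£31.19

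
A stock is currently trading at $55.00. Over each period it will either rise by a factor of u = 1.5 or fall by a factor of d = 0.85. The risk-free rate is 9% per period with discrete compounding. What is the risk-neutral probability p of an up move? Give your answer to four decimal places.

Risk-neutral probability p = (1 + 0.09 − 0.85)/(1.5 − 0.85) = 0.2400/0.6500 = 0.3692

p = 0.3692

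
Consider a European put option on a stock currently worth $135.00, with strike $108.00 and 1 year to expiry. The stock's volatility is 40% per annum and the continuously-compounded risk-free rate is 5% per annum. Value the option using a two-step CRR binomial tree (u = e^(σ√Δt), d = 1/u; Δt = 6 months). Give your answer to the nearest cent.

CRR parameters: u = e^(σ√Δt) = e^(0.4·√0.5) = 1.3269, d = 1/u = 0.7536
Per-period rate: rΔt = 0.05·0.5 = 0.025, so R = e^0.025 = 1.0253
Risk-neutral probability p = (e^0.025 − 0.7536)/(1.3269 − 0.7536) = 0.2717/0.5733 = 0.4739
Terminal stock prices: S_uu = 237.7, S_ud = 135, S_dd = 76.68
Terminal payoffs (K − S): max(-129.7, 0) = 0, max(-27, 0) = 0, max(31.32, 0) = 31.32
Node u (S = 179.1): V_u = e^(−0.025)·[0.4739·0.0000 + 0.5261·0.0000] = 0.0000
Node d (S = 101.7): V_d = e^(−0.025)·[0.4739·0.0000 + 0.5261·31.3240] = 16.0721
Node 0 (S = 135): V_0 = e^(−0.025)·[0.4739·0.0000 + 0.5261·16.0721] = 8.2465

$8.25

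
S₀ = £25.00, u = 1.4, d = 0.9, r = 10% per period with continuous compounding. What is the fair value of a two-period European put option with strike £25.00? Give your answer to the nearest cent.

Risk-neutral probability p = (e^0.1 − 0.9)/(1.4 − 0.9) = 0.2052/0.5000 = 0.4103
Terminal stock prices: S_uu = 49, S_ud = 31.5, S_dd = 20.25
Terminal payoffs (K − S): max(-24, 0) = 0, max(-6.5, 0) = 0, max(4.75, 0) = 4.75
Node u (S = 35): V_u = e^(−0.1)·[0.4103·0.0000 + 0.5897·0.0000] = 0.0000
Node d (S = 22.5): V_d = e^(−0.1)·[0.4103·0.0000 + 0.5897·4.7500] = 2.5343
Node 0 (S = 25): V_0 = e^(−0.1)·[0.4103·0.0000 + 0.5897·2.5343] = 1.3522

£1.35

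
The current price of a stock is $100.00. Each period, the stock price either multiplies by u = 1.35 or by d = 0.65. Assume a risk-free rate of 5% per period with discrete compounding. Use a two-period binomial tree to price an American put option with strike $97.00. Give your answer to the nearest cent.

Risk-neutral probability p = (1 + 0.05 − 0.65)/(1.35 − 0.65) = 0.4000/0.7000 = 0.5714
Terminal stock prices: S_uu = 182.3, S_ud = 87.75, S_dd = 42.25
Terminal payoffs (K − S): max(-85.25, 0) = 0, max(9.25, 0) = 9.25, max(54.75, 0) = 54.75
Node u (S = 135): continuation = 1/1.05·[0.5714·0.0000 + 0.4286·9.2500] = 3.7755; exercise value = 0.0000 ≤ continuation, so V_u = 3.7755
Node d (S = 65): continuation = 1/1.05·[0.5714·9.2500 + 0.4286·54.7500] = 27.3810; exercise value = 32.0000 > continuation, so V_d = 32.0000 (exercise)
Node 0 (S = 100): continuation = 1/1.05·[0.5714·3.7755 + 0.4286·32.0000] = 15.1159; exercise value = 0.0000 ≤ continuation, so V_0 = 15.1159

$15.12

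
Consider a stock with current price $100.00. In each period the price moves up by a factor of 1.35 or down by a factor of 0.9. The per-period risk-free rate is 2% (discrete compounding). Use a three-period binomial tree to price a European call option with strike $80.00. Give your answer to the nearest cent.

Risk-neutral probability p = (1 + 0.02 − 0.9)/(1.35 − 0.9) = 0.1200/0.4500 = 0.2667
Terminal stock prices: S_uuu = 246, S_uud = 164, S_udd = 109.4, S_ddd = 72.9
Terminal payoffs (S − K): max(166, 0) = 166, max(84.03, 0) = 84.03, max(29.35, 0) = 29.35, max(-7.1, 0) = 0
Node uu (S = 182.3): V_uu = 1/1.02·[0.2667·166.0375 + 0.7333·84.0250] = 103.8186
Node ud (S = 121.5): V_ud = 1/1.02·[0.2667·84.0250 + 0.7333·29.3500] = 43.0686
Node dd (S = 81): V_dd = 1/1.02·[0.2667·29.3500 + 0.7333·0.0000] = 7.6732
Node u (S = 135): V_u = 1/1.02·[0.2667·103.8186 + 0.7333·43.0686] = 58.1065
Node d (S = 90): V_d = 1/1.02·[0.2667·43.0686 + 0.7333·7.6732] = 16.7765
Node 0 (S = 100): V_0 = 1/1.02·[0.2667·58.1065 + 0.7333·16.7765] = 27.2527

$27.25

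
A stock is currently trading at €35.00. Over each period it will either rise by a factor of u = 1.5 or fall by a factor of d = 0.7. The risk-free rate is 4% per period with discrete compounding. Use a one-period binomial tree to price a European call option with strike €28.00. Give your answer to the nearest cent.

€10.01

Risk-neutral probability p = (1 + 0.04 − 0.7)/(1.5 − 0.7) = 0.3400/0.8000 = 0.4250
Terminal stock prices: S_u = 52.5, S_d = 24.5
Terminal payoffs (S − K): max(24.5, 0) = 24.5, max(-3.5, 0) = 0
Node 0 (S = 35): V_0 = 1/1.04·[0.4250·24.5000 + 0.5750·0.0000] = 10.0120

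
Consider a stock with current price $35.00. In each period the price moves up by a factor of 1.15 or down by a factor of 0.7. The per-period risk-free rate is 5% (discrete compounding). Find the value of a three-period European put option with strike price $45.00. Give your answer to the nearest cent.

Risk-neutral probability p = (1 + 0.05 − 0.7)/(1.15 − 0.7) = 0.3500/0.4500 = 0.7778
Terminal stock prices: S_uuu = 53.23, S_uud = 32.4, S_udd = 19.72, S_ddd = 12
Terminal payoffs (K − S): max(-8.231, 0) = 0, max(12.6, 0) = 12.6, max(25.28, 0) = 25.28, max(33, 0) = 33
Node uu (S = 46.29): V_uu = 1/1.05·[0.7778·0.0000 + 0.2222·12.5988] = 2.6664
Node ud (S = 28.17): V_ud = 1/1.05·[0.7778·12.5988 + 0.2222·25.2775] = 14.6821
Node dd (S = 17.15): V_dd = 1/1.05·[0.7778·25.2775 + 0.2222·32.9950] = 25.7071
Node u (S = 40.25): V_u = 1/1.05·[0.7778·2.6664 + 0.2222·14.6821] = 5.0824
Node d (S = 24.5): V_d = 1/1.05·[0.7778·14.6821 + 0.2222·25.7071] = 16.3163
Node 0 (S = 35): V_0 = 1/1.05·[0.7778·5.0824 + 0.2222·16.3163] = 7.2180

$7.22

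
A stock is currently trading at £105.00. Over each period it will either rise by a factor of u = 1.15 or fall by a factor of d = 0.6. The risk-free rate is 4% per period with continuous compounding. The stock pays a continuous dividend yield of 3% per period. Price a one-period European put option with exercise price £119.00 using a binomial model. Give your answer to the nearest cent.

Per-period risk-free factor R = e^0.04 = 1.0408; dividend-adjusted growth = e^(0.04−0.03) = 1.0101.
Risk-neutral probability p = (1.0101 − 0.6)/(1.15 − 0.6) = 0.4101/0.5500 = 0.7455
Terminal stock prices: S_u = 120.7, S_d = 63
Terminal payoffs (K − S): max(-1.75, 0) = 0, max(56, 0) = 56
Node 0 (S = 105): V_0 = e^(−0.04)·[0.7455·0.0000 + 0.2545·56.0000] = 13.6907

£13.69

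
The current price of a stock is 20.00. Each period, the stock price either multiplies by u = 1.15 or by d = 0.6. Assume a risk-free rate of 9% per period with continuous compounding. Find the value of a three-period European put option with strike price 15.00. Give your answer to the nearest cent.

0.15

Risk-neutral probability p = (e^0.09 − 0.6)/(1.15 − 0.6) = 0.4942/0.5500 = 0.8985
Terminal stock prices: S_uuu = 30.42, S_uud = 15.87, S_udd = 8.28, S_ddd = 4.32
Terminal payoffs (K − S): max(-15.42, 0) = 0, max(-0.87, 0) = 0, max(6.72, 0) = 6.72, max(10.68, 0) = 10.68
Node uu (S = 26.45): V_uu = e^(−0.09)·[0.8985·0.0000 + 0.1015·0.0000] = 0.0000
Node ud (S = 13.8): V_ud = e^(−0.09)·[0.8985·0.0000 + 0.1015·6.7200] = 0.6234
Node dd (S = 7.2): V_dd = e^(−0.09)·[0.8985·6.7200 + 0.1015·10.6800] = 6.5090
Node u (S = 23): V_u = e^(−0.09)·[0.8985·0.0000 + 0.1015·0.6234] = 0.0578
Node d (S = 12): V_d = e^(−0.09)·[0.8985·0.6234 + 0.1015·6.5090] = 1.1157
Node 0 (S = 20): V_0 = e^(−0.09)·[0.8985·0.0578 + 0.1015·1.1157] = 0.1510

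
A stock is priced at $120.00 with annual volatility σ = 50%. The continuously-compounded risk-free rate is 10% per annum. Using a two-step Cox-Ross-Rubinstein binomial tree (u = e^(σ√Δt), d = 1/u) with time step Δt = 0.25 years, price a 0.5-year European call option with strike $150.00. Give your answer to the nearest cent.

$10.84

CRR parameters: u = e^(σ√Δt) = e^(0.5·√0.25) = 1.2840, d = 1/u = 0.7788
Per-period rate: rΔt = 0.1·0.25 = 0.025, so R = e^0.025 = 1.0253
Risk-neutral probability p = (e^0.025 − 0.7788)/(1.2840 − 0.7788) = 0.2465/0.5052 = 0.4879
Terminal stock prices: S_uu = 197.8, S_ud = 120, S_dd = 72.78
Terminal payoffs (S − K): max(47.85, 0) = 47.85, max(-30, 0) = 0, max(-77.22, 0) = 0
Node u (S = 154.1): V_u = e^(−0.025)·[0.4879·47.8466 + 0.5121·0.0000] = 22.7694
Node d (S = 93.46): V_d = e^(−0.025)·[0.4879·0.0000 + 0.5121·0.0000] = 0.0000
Node 0 (S = 120): V_0 = e^(−0.025)·[0.4879·22.7694 + 0.5121·0.0000] = 10.8356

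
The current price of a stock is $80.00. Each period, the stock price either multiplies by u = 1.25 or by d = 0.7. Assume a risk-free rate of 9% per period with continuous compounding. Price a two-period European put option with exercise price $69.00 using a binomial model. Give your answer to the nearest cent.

$2.00

Risk-neutral probability p = (e^0.09 − 0.7)/(1.25 − 0.7) = 0.3942/0.5500 = 0.7167
Terminal stock prices: S_uu = 125, S_ud = 70, S_dd = 39.2
Terminal payoffs (K − S): max(-56, 0) = 0, max(-1, 0) = 0, max(29.8, 0) = 29.8
Node u (S = 100): V_u = e^(−0.09)·[0.7167·0.0000 + 0.2833·0.0000] = 0.0000
Node d (S = 56): V_d = e^(−0.09)·[0.7167·0.0000 + 0.2833·29.8000] = 7.7162
Node 0 (S = 80): V_0 = e^(−0.09)·[0.7167·0.0000 + 0.2833·7.7162] = 1.9980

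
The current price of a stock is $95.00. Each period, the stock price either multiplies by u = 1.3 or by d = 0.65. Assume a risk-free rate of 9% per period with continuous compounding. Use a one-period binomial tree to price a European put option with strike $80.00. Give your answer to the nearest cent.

$5.28

Risk-neutral probability p = (e^0.09 − 0.65)/(1.3 − 0.65) = 0.4442/0.6500 = 0.6833
Terminal stock prices: S_u = 123.5, S_d = 61.75
Terminal payoffs (K − S): max(-43.5, 0) = 0, max(18.25, 0) = 18.25
Node 0 (S = 95): V_0 = e^(−0.09)·[0.6833·0.0000 + 0.3167·18.2500] = 5.2816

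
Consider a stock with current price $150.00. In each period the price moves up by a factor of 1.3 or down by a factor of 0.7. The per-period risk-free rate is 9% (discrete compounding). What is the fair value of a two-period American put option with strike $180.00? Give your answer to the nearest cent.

Risk-neutral probability p = (1 + 0.09 − 0.7)/(1.3 − 0.7) = 0.3900/0.6000 = 0.6500
Terminal stock prices: S_uu = 253.5, S_ud = 136.5, S_dd = 73.5
Terminal payoffs (K − S): max(-73.5, 0) = 0, max(43.5, 0) = 43.5, max(106.5, 0) = 106.5
Node u (S = 195): continuation = 1/1.09·[0.6500·0.0000 + 0.3500·43.5000] = 13.9679; exercise value = 0.0000 ≤ continuation, so V_u = 13.9679
Node d (S = 105): continuation = 1/1.09·[0.6500·43.5000 + 0.3500·106.5000] = 60.1376; exercise value = 75.0000 > continuation, so V_d = 75.0000 (exercise)
Node 0 (S = 150): continuation = 1/1.09·[0.6500·13.9679 + 0.3500·75.0000] = 32.4120; exercise value = 30.0000 ≤ continuation, so V_0 = 32.4120

$32.41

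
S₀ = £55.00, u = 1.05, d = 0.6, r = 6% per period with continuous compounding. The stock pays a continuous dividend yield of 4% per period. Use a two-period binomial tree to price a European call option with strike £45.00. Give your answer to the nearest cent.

Per-period risk-free factor R = e^0.06 = 1.0618; dividend-adjusted growth = e^(0.06−0.04) = 1.0202.
Risk-neutral probability p = (1.0202 − 0.6)/(1.05 − 0.6) = 0.4202/0.4500 = 0.9338
Terminal stock prices: S_uu = 60.64, S_ud = 34.65, S_dd = 19.8
Terminal payoffs (S − K): max(15.64, 0) = 15.64, max(-10.35, 0) = 0, max(-25.2, 0) = 0
Node u (S = 57.75): V_u = e^(−0.06)·[0.9338·15.6375 + 0.0662·0.0000] = 13.7516
Node d (S = 33): V_d = e^(−0.06)·[0.9338·0.0000 + 0.0662·0.0000] = 0.0000
Node 0 (S = 55): V_0 = e^(−0.06)·[0.9338·13.7516 + 0.0662·0.0000] = 12.0932

£12.09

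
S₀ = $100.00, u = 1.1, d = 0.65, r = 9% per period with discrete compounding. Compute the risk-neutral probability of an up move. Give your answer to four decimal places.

p = 0.9778

Risk-neutral probability p = (1 + 0.09 − 0.65)/(1.1 − 0.65) = 0.4400/0.4500 = 0.9778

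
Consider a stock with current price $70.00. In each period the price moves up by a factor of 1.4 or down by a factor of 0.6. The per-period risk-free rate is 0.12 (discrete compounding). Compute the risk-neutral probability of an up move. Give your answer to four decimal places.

Risk-neutral probability p = (1 + 0.12 − 0.6)/(1.4 − 0.6) = 0.5200/0.8000 = 0.6500

p = 0.6500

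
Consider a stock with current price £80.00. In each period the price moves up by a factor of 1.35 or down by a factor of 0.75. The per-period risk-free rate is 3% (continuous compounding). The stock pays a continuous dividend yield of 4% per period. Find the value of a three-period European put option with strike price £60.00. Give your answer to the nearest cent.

Per-period risk-free factor R = e^0.03 = 1.0305; dividend-adjusted growth = e^(0.03−0.04) = 0.9900.
Risk-neutral probability p = (0.9900 − 0.75)/(1.35 − 0.75) = 0.2400/0.6000 = 0.4001
Terminal stock prices: S_uuu = 196.8, S_uud = 109.4, S_udd = 60.75, S_ddd = 33.75
Terminal payoffs (K − S): max(-136.8, 0) = 0, max(-49.35, 0) = 0, max(-0.75, 0) = 0, max(26.25, 0) = 26.25
Node uu (S = 145.8): V_uu = e^(−0.03)·[0.4001·0.0000 + 0.5999·0.0000] = 0.0000
Node ud (S = 81): V_ud = e^(−0.03)·[0.4001·0.0000 + 0.5999·0.0000] = 0.0000
Node dd (S = 45): V_dd = e^(−0.03)·[0.4001·0.0000 + 0.5999·26.2500] = 15.2824
Node u (S = 108): V_u = e^(−0.03)·[0.4001·0.0000 + 0.5999·0.0000] = 0.0000
Node d (S = 60): V_d = e^(−0.03)·[0.4001·0.0000 + 0.5999·15.2824] = 8.8972
Node 0 (S = 80): V_0 = e^(−0.03)·[0.4001·0.0000 + 0.5999·8.8972] = 5.1798

£5.18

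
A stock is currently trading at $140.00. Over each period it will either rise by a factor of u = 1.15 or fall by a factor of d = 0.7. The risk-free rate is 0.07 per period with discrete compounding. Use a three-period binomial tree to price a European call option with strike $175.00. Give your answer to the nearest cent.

Risk-neutral probability p = (1 + 0.07 − 0.7)/(1.15 − 0.7) = 0.3700/0.4500 = 0.8222
Terminal stock prices: S_uuu = 212.9, S_uud = 129.6, S_udd = 78.89, S_ddd = 48.02
Terminal payoffs (S − K): max(37.92, 0) = 37.92, max(-45.4, 0) = 0, max(-96.11, 0) = 0, max(-127, 0) = 0
Node uu (S = 185.1): V_uu = 1/1.07·[0.8222·37.9225 + 0.1778·0.0000] = 29.1409
Node ud (S = 112.7): V_ud = 1/1.07·[0.8222·0.0000 + 0.1778·0.0000] = 0.0000
Node dd (S = 68.6): V_dd = 1/1.07·[0.8222·0.0000 + 0.1778·0.0000] = 0.0000
Node u (S = 161): V_u = 1/1.07·[0.8222·29.1409 + 0.1778·0.0000] = 22.3928
Node d (S = 98): V_d = 1/1.07·[0.8222·0.0000 + 0.1778·0.0000] = 0.0000
Node 0 (S = 140): V_0 = 1/1.07·[0.8222·22.3928 + 0.1778·0.0000] = 17.2073

$17.21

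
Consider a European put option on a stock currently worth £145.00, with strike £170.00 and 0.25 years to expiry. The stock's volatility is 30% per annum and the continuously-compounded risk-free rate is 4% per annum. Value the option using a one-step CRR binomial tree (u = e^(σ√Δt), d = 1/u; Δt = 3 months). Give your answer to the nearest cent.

£23.31

CRR parameters: u = e^(σ√Δt) = e^(0.3·√0.25) = 1.1618, d = 1/u = 0.8607
Per-period rate: rΔt = 0.04·0.25 = 0.01, so R = e^0.01 = 1.0101
Risk-neutral probability p = (e^0.01 − 0.8607)/(1.1618 − 0.8607) = 0.1493/0.3011 = 0.4959
Terminal stock prices: S_u = 168.5, S_d = 124.8
Terminal payoffs (K − S): max(1.534, 0) = 1.534, max(45.2, 0) = 45.2
Node 0 (S = 145): V_0 = e^(−0.01)·[0.4959·1.5340 + 0.5041·45.1973] = 23.3085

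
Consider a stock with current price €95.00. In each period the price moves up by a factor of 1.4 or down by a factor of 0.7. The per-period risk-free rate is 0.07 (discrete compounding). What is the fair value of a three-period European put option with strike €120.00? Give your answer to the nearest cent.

€23.25

Risk-neutral probability p = (1 + 0.07 − 0.7)/(1.4 − 0.7) = 0.3700/0.7000 = 0.5286
Terminal stock prices: S_uuu = 260.7, S_uud = 130.3, S_udd = 65.17, S_ddd = 32.58
Terminal payoffs (K − S): max(-140.7, 0) = 0, max(-10.34, 0) = 0, max(54.83, 0) = 54.83, max(87.42, 0) = 87.42
Node uu (S = 186.2): V_uu = 1/1.07·[0.5286·0.0000 + 0.4714·0.0000] = 0.0000
Node ud (S = 93.1): V_ud = 1/1.07·[0.5286·0.0000 + 0.4714·54.8300] = 24.1574
Node dd (S = 46.55): V_dd = 1/1.07·[0.5286·54.8300 + 0.4714·87.4150] = 65.5995
Node u (S = 133): V_u = 1/1.07·[0.5286·0.0000 + 0.4714·24.1574] = 10.6435
Node d (S = 66.5): V_d = 1/1.07·[0.5286·24.1574 + 0.4714·65.5995] = 40.8359
Node 0 (S = 95): V_0 = 1/1.07·[0.5286·10.6435 + 0.4714·40.8359] = 23.2496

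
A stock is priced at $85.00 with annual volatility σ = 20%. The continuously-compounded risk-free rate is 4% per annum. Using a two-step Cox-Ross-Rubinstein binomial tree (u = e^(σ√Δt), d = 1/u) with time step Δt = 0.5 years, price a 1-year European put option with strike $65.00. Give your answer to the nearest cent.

$0.19

CRR parameters: u = e^(σ√Δt) = e^(0.2·√0.5) = 1.1519, d = 1/u = 0.8681
Per-period rate: rΔt = 0.04·0.5 = 0.02, so R = e^0.02 = 1.0202
Risk-neutral probability p = (e^0.02 − 0.8681)/(1.1519 − 0.8681) = 0.1521/0.2838 = 0.5359
Terminal stock prices: S_uu = 112.8, S_ud = 85, S_dd = 64.06
Terminal payoffs (K − S): max(-47.79, 0) = 0, max(-20, 0) = 0, max(0.9407, 0) = 0.9407
Node u (S = 97.91): V_u = e^(−0.02)·[0.5359·0.0000 + 0.4641·0.0000] = 0.0000
Node d (S = 73.79): V_d = e^(−0.02)·[0.5359·0.0000 + 0.4641·0.9407] = 0.4280
Node 0 (S = 85): V_0 = e^(−0.02)·[0.5359·0.0000 + 0.4641·0.4280] = 0.1947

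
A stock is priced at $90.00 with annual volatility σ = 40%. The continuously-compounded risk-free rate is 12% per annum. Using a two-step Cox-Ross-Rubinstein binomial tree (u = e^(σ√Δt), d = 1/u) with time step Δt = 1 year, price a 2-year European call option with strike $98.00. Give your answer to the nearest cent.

CRR parameters: u = e^(σ√Δt) = e^(0.4·√1) = 1.4918, d = 1/u = 0.6703
Per-period rate: rΔt = 0.12·1 = 0.12, so R = e^0.12 = 1.1275
Risk-neutral probability p = (e^0.12 − 0.6703)/(1.4918 − 0.6703) = 0.4572/0.8215 = 0.5565
Terminal stock prices: S_uu = 200.3, S_ud = 90, S_dd = 40.44
Terminal payoffs (S − K): max(102.3, 0) = 102.3, max(-8, 0) = 0, max(-57.56, 0) = 0
Node u (S = 134.3): V_u = e^(−0.12)·[0.5565·102.2987 + 0.4435·0.0000] = 50.4927
Node d (S = 60.33): V_d = e^(−0.12)·[0.5565·0.0000 + 0.4435·0.0000] = 0.0000
Node 0 (S = 90): V_0 = e^(−0.12)·[0.5565·50.4927 + 0.4435·0.0000] = 24.9223

$24.92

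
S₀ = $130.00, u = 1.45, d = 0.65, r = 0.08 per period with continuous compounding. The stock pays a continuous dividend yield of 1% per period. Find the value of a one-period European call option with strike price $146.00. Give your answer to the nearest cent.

$20.72

Per-period risk-free factor R = e^0.08 = 1.0833; dividend-adjusted growth = e^(0.08−0.01) = 1.0725.
Risk-neutral probability p = (1.0725 − 0.65)/(1.45 − 0.65) = 0.4225/0.8000 = 0.5281
Terminal stock prices: S_u = 188.5, S_d = 84.5
Terminal payoffs (S − K): max(42.5, 0) = 42.5, max(-61.5, 0) = 0
Node 0 (S = 130): V_0 = e^(−0.08)·[0.5281·42.5000 + 0.4719·0.0000] = 20.7200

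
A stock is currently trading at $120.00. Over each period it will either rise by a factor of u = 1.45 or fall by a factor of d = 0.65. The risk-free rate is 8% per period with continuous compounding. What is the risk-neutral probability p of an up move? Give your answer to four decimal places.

p = 0.5416

Risk-neutral probability p = (e^0.08 − 0.65)/(1.45 − 0.65) = 0.4333/0.8000 = 0.5416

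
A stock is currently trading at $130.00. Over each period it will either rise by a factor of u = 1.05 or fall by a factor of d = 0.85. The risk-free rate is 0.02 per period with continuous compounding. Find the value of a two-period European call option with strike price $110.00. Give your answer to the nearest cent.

$24.66

Risk-neutral probability p = (e^0.02 − 0.85)/(1.05 − 0.85) = 0.1702/0.2000 = 0.8510
Terminal stock prices: S_uu = 143.3, S_ud = 116, S_dd = 93.92
Terminal payoffs (S − K): max(33.33, 0) = 33.33, max(6.025, 0) = 6.025, max(-16.08, 0) = 0
Node u (S = 136.5): V_u = e^(−0.02)·[0.8510·33.3250 + 0.1490·6.0250] = 28.6781
Node d (S = 110.5): V_d = e^(−0.02)·[0.8510·6.0250 + 0.1490·0.0000] = 5.0258
Node 0 (S = 130): V_0 = e^(−0.02)·[0.8510·28.6781 + 0.1490·5.0258] = 24.6560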